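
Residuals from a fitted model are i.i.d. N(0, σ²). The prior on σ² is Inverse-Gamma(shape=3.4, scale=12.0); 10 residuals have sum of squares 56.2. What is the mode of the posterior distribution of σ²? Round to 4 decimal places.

4.2660

Posterior: Inverse-Gamma(shape = 3.4+10/2 = 8.4, scale = 12.0+56.2/2 = 40.1).
Mode = β/(α+1) = 40.1/9.4 = 4.2660.
Mean = β/(α−1) = 40.1/7.4 = 5.4189.
This is the posterior mode — the MAP estimate.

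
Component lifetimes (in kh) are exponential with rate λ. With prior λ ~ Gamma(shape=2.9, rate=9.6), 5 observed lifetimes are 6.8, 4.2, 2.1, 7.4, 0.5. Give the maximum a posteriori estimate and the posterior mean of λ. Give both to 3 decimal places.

Σ times = 21.0. Posterior: Gamma(shape = 2.9+5 = 7.9, rate = 9.6+21.0 = 30.6).
Mode = (α−1)/β = 6.9/30.6 = 0.225.
Mean = α/β = 7.9/30.6 = 0.258.

maximum a posteriori estimate = 0.225, posterior mean = 0.258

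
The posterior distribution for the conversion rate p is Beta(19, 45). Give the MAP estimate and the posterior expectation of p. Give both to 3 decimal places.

Mode = (19−1)/(19+45−2) = 18/62 = 0.290.
Mean = 19/(19+45) = 19/64 = 0.297.

MAP = 0.290; posterior mean = 0.297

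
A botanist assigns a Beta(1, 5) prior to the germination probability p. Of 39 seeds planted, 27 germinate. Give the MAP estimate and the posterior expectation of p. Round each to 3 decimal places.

Posterior: Beta(1+27, 5+12) = Beta(28, 17).
Mode = (28−1)/(28+17−2) = 27/43 = 0.628.
Mean = 28/(28+17) = 28/45 = 0.622.
Left-skewed posterior ⇒ mean < mode.

MAP estimate = 0.628, posterior expectation = 0.622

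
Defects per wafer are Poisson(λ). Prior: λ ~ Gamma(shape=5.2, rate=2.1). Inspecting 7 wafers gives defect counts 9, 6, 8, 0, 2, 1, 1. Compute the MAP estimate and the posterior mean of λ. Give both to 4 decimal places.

Σ counts = 27. Posterior: Gamma(shape = 5.2+27 = 32.2, rate = 2.1+7 = 9.1).
Mode = (α−1)/β = 31.2/9.1 = 3.4286.
Mean = α/β = 32.2/9.1 = 3.5385.
The mean is pulled above the mode by the posterior's right skew.

MAP: 3.4286. Posterior mean: 3.5385.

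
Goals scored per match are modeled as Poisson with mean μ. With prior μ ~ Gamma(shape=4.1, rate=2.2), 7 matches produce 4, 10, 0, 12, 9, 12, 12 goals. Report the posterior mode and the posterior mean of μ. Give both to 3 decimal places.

μ_MAP = 6.750, E[μ|data] = 6.859

Σ counts = 59. Posterior: Gamma(shape = 4.1+59 = 63.1, rate = 2.2+7 = 9.2).
Mode = (α−1)/β = 62.1/9.2 = 6.750.
Mean = α/β = 63.1/9.2 = 6.859.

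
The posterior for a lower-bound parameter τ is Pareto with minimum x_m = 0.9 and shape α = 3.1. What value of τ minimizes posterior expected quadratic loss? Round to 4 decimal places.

The Pareto density is strictly decreasing on [x_m, ∞), so the mode is x_m = 0.9000.
Mean = α·x_m/(α−1) = 3.1·0.9/2.1 = 1.3286.
Quadratic loss ⇒ the optimal estimator is the posterior mean.

1.3286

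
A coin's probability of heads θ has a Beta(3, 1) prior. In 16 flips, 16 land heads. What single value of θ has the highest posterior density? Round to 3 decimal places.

1.000

Posterior: Beta(3+16, 1+0) = Beta(19, 1).
Since β = 1 ≤ 1 and α > 1, the Beta density is monotone increasing on [0,1]; the mode is at 1.
Mean = 19/(19+1) = 0.950.
This is the posterior mode — the MAP estimate.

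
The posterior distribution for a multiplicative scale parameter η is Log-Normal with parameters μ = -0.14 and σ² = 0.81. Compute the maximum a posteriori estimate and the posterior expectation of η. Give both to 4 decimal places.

η_MAP = 0.3867, E[η|data] = 1.3034

Mode = exp(μ − σ²) = exp(-0.95) = 0.3867.
Mean = exp(μ + σ²/2) = exp(0.265) = 1.3034.
The posterior is right-skewed, so the mean exceeds the mode.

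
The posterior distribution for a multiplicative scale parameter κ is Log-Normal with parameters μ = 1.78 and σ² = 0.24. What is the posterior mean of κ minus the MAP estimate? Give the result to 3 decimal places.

Mode = exp(μ − σ²) = exp(1.54) = 4.665.
Mean = exp(μ + σ²/2) = exp(1.900) = 6.686.
Difference = 6.686 − 4.665 = 2.021.

2.021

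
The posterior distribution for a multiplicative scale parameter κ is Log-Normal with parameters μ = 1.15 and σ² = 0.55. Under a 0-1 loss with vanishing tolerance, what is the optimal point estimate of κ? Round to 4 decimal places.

Mode = exp(μ − σ²) = exp(0.60) = 1.8221.
Mean = exp(μ + σ²/2) = exp(1.425) = 4.1579.
This is the posterior mode — the MAP estimate.

1.8221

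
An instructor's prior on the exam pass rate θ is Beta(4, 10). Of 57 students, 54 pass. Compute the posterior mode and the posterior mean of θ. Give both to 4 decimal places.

MAP = 0.8261; posterior mean = 0.8169

Posterior: Beta(4+54, 10+3) = Beta(58, 13).
Mode = (58−1)/(58+13−2) = 57/69 = 0.8261.
Mean = 58/(58+13) = 58/71 = 0.8169.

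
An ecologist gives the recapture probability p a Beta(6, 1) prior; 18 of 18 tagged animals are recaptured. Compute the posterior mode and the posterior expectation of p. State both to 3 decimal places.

MAP = 1.000; posterior mean = 0.960

Posterior: Beta(6+18, 1+0) = Beta(24, 1).
Since β = 1 ≤ 1 and α > 1, the Beta density is monotone increasing on [0,1]; the mode is at 1.
Mean = 24/(24+1) = 0.960.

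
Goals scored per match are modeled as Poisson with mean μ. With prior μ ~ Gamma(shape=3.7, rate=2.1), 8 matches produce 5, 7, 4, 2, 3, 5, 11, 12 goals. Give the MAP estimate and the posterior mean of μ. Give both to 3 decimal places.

Σ counts = 49. Posterior: Gamma(shape = 3.7+49 = 52.7, rate = 2.1+8 = 10.1).
Mode = (α−1)/β = 51.7/10.1 = 5.119.
Mean = α/β = 52.7/10.1 = 5.218.
The mean is pulled above the mode by the posterior's right skew.

MAP: 5.119. Posterior mean: 5.218.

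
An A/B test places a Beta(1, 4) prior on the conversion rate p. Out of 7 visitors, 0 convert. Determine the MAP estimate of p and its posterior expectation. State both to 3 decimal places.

Posterior: Beta(1+0, 4+7) = Beta(1, 11).
Since α = 1 ≤ 1 and β > 1, the Beta density is monotone decreasing on [0,1]; the mode is at 0.
Mean = 1/(1+11) = 0.083.

MAP = 0.000, posterior mean = 0.083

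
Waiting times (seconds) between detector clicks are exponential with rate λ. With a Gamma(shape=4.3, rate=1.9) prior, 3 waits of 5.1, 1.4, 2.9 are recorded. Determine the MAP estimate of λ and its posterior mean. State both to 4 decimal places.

Σ times = 9.4. Posterior: Gamma(shape = 4.3+3 = 7.3, rate = 1.9+9.4 = 11.3).
Mode = (α−1)/β = 6.3/11.3 = 0.5575.
Mean = α/β = 7.3/11.3 = 0.6460.
Mean > mode: the posterior has a right tail.

MAP estimate = 0.5575, posterior mean = 0.6460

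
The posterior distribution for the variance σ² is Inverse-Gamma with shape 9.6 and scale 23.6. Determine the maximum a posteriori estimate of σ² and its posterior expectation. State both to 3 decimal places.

Mode = β/(α+1) = 23.6/10.6 = 2.226.
Mean = β/(α−1) = 23.6/8.6 = 2.744.
The posterior is right-skewed, so the mean exceeds the mode.

maximum a posteriori estimate = 2.226, posterior expectation = 2.744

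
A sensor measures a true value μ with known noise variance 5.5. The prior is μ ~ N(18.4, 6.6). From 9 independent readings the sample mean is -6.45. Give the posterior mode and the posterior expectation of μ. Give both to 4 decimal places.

MAP = -4.3441; posterior mean = -4.3441

Posterior for μ is Normal. Precision-weighted mean: (1/6.6·18.4 + 9/5.5·-6.45) / (1/6.6 + 9/5.5) = -4.3441.
A Normal posterior is symmetric, so mode = mean.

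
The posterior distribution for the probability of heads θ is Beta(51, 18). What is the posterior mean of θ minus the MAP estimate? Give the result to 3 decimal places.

Mode = (51−1)/(51+18−2) = 50/67 = 0.746.
Mean = 51/(51+18) = 51/69 = 0.739.
Difference = 0.739 − 0.746 = -0.007.
The posterior is left-skewed, so the mode exceeds the mean.

-0.007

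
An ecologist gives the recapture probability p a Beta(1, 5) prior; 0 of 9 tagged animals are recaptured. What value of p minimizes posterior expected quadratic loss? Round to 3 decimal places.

0.067

Posterior: Beta(1+0, 5+9) = Beta(1, 14).
Since α = 1 ≤ 1 and β > 1, the Beta density is monotone decreasing on [0,1]; the mode is at 0.
Mean = 1/(1+14) = 0.067.
Quadratic loss ⇒ the optimal estimator is the posterior mean.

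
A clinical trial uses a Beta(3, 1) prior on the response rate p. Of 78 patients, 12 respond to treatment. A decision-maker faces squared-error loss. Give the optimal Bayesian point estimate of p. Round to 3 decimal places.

Posterior: Beta(3+12, 1+66) = Beta(15, 67).
Mode = (15−1)/(15+67−2) = 14/80 = 0.175.
Mean = 15/(15+67) = 15/82 = 0.183.
Squared-error loss ⇒ the optimal estimator is the posterior mean.

0.183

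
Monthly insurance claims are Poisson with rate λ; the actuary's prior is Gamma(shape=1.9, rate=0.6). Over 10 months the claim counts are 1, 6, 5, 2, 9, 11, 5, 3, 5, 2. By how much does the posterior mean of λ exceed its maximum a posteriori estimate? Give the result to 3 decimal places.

Σ counts = 49. Posterior: Gamma(shape = 1.9+49 = 50.9, rate = 0.6+10 = 10.6).
Mode = (α−1)/β = 49.9/10.6 = 4.708.
Mean = α/β = 50.9/10.6 = 4.802.
Difference = 4.802 − 4.708 = 0.094.
Right-skewed posterior ⇒ mode < mean.

0.094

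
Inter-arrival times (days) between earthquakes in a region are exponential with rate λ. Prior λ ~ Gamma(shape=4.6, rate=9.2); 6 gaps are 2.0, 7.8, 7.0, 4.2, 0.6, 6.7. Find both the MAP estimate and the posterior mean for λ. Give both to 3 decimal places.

Σ times = 28.3. Posterior: Gamma(shape = 4.6+6 = 10.6, rate = 9.2+28.3 = 37.5).
Mode = (α−1)/β = 9.6/37.5 = 0.256.
Mean = α/β = 10.6/37.5 = 0.283.

λ_MAP = 0.256, E[λ|data] = 0.283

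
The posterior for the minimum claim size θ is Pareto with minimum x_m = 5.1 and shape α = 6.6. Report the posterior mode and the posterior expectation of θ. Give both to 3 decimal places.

θ_MAP = 5.100, E[θ|data] = 6.011

The Pareto density is strictly decreasing on [x_m, ∞), so the mode is x_m = 5.100.
Mean = α·x_m/(α−1) = 6.6·5.1/5.6 = 6.011.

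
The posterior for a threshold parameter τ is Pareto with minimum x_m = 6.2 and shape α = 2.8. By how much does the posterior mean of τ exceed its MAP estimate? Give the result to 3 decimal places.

3.444

The Pareto density is strictly decreasing on [x_m, ∞), so the mode is x_m = 6.200.
Mean = α·x_m/(α−1) = 2.8·6.2/1.8 = 9.644.
Difference = 9.644 − 6.200 = 3.444.
The mean is pulled above the mode by the posterior's right skew.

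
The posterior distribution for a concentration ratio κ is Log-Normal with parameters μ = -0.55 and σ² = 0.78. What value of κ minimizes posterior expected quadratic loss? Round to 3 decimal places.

0.852

Mode = exp(μ − σ²) = exp(-1.33) = 0.264.
Mean = exp(μ + σ²/2) = exp(-0.160) = 0.852.
Quadratic loss ⇒ the optimal estimator is the posterior mean.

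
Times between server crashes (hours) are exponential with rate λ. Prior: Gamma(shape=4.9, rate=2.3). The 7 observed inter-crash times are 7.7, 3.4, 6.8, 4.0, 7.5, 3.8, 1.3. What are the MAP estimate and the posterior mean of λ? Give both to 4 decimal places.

MAP estimate = 0.2962, posterior mean = 0.3234

Σ times = 34.5. Posterior: Gamma(shape = 4.9+7 = 11.9, rate = 2.3+34.5 = 36.8).
Mode = (α−1)/β = 10.9/36.8 = 0.2962.
Mean = α/β = 11.9/36.8 = 0.3234.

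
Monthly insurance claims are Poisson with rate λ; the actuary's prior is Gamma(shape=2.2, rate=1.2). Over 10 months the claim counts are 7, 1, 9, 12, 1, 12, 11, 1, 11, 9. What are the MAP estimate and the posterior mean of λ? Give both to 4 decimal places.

Σ counts = 74. Posterior: Gamma(shape = 2.2+74 = 76.2, rate = 1.2+10 = 11.2).
Mode = (α−1)/β = 75.2/11.2 = 6.7143.
Mean = α/β = 76.2/11.2 = 6.8036.

MAP estimate = 6.7143, posterior mean = 6.8036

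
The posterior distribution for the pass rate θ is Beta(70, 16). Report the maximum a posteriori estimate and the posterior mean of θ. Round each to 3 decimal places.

θ_MAP = 0.821, E[θ|data] = 0.814

Mode = (70−1)/(70+16−2) = 69/84 = 0.821.
Mean = 70/(70+16) = 70/86 = 0.814.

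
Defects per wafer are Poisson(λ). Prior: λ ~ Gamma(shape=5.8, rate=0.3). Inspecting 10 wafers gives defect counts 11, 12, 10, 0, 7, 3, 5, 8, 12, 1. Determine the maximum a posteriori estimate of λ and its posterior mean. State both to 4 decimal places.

Σ counts = 69. Posterior: Gamma(shape = 5.8+69 = 74.8, rate = 0.3+10 = 10.3).
Mode = (α−1)/β = 73.8/10.3 = 7.1650.
Mean = α/β = 74.8/10.3 = 7.2621.
The mean is pulled above the mode by the posterior's right skew.

λ_MAP = 7.1650, E[λ|data] = 7.2621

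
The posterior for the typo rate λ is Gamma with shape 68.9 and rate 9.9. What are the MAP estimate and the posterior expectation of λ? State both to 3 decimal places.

MAP = 6.859; posterior mean = 6.960

Mode = (α−1)/β = 67.9/9.9 = 6.859.
Mean = α/β = 68.9/9.9 = 6.960.
Mean > mode: the posterior has a right tail.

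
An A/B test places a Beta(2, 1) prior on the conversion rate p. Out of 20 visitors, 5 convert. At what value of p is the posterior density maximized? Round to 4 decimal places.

Posterior: Beta(2+5, 1+15) = Beta(7, 16).
Mode = (7−1)/(7+16−2) = 6/21 = 0.2857.
Mean = 7/(7+16) = 7/23 = 0.3043.
This is the posterior mode — the MAP estimate.

0.2857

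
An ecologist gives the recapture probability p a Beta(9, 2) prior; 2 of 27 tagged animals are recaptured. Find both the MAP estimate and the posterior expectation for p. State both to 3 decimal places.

MAP = 0.278, posterior mean = 0.289

Posterior: Beta(9+2, 2+25) = Beta(11, 27).
Mode = (11−1)/(11+27−2) = 10/36 = 0.278.
Mean = 11/(11+27) = 11/38 = 0.289.
The mean is pulled above the mode by the posterior's right skew.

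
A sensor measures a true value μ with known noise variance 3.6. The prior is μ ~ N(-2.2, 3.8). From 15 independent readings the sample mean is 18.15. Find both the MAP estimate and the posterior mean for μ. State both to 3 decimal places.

Posterior for μ is Normal. Precision-weighted mean: (1/3.8·-2.2 + 15/3.6·18.15) / (1/3.8 + 15/3.6) = 16.941.
A Normal posterior is symmetric, so mode = mean.

MAP: 16.941. Posterior mean: 16.941.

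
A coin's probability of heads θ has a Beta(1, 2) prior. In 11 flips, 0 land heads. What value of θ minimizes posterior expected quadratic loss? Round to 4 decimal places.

0.0714

Posterior: Beta(1+0, 2+11) = Beta(1, 13).
Since α = 1 ≤ 1 and β > 1, the Beta density is monotone decreasing on [0,1]; the mode is at 0.
Mean = 1/(1+13) = 0.0714.
Quadratic loss ⇒ the optimal estimator is the posterior mean.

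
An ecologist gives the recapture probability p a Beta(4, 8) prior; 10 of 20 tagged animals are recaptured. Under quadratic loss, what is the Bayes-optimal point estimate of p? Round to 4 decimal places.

Posterior: Beta(4+10, 8+10) = Beta(14, 18).
Mode = (14−1)/(14+18−2) = 13/30 = 0.4333.
Mean = 14/(14+18) = 14/32 = 0.4375.
Quadratic loss ⇒ the optimal estimator is the posterior mean.

0.4375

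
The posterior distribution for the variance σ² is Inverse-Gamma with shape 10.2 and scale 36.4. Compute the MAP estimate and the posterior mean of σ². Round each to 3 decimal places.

MAP = 3.250, posterior mean = 3.957

Mode = β/(α+1) = 36.4/11.2 = 3.250.
Mean = β/(α−1) = 36.4/9.2 = 3.957.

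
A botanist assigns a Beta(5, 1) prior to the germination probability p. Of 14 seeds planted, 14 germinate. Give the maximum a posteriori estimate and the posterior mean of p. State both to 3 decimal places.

maximum a posteriori estimate = 1.000, posterior mean = 0.950

Posterior: Beta(5+14, 1+0) = Beta(19, 1).
Since β = 1 ≤ 1 and α > 1, the Beta density is monotone increasing on [0,1]; the mode is at 1.
Mean = 19/(19+1) = 0.950.
Left-skewed posterior ⇒ mean < mode.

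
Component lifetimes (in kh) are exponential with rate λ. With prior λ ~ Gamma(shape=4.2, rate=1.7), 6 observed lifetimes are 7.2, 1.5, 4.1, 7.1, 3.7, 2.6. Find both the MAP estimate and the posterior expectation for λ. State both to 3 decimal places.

Σ times = 26.2. Posterior: Gamma(shape = 4.2+6 = 10.2, rate = 1.7+26.2 = 27.9).
Mode = (α−1)/β = 9.2/27.9 = 0.330.
Mean = α/β = 10.2/27.9 = 0.366.

MAP estimate = 0.330, posterior expectation = 0.366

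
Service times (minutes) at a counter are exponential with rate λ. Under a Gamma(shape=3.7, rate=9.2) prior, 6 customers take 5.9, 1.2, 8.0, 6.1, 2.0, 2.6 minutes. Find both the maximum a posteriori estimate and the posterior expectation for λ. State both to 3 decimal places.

Σ times = 25.8. Posterior: Gamma(shape = 3.7+6 = 9.7, rate = 9.2+25.8 = 35.0).
Mode = (α−1)/β = 8.7/35.0 = 0.249.
Mean = α/β = 9.7/35.0 = 0.277.

MAP = 0.249; posterior mean = 0.277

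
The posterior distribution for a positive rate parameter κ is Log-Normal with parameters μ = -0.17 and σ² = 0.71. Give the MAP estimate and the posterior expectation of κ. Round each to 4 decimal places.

Mode = exp(μ − σ²) = exp(-0.88) = 0.4148.
Mean = exp(μ + σ²/2) = exp(0.185) = 1.2032.

κ_MAP = 0.4148, E[κ|data] = 1.2032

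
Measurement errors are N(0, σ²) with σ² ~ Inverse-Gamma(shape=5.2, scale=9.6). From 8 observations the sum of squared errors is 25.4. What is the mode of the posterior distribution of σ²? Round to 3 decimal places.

2.186

Posterior: Inverse-Gamma(shape = 5.2+8/2 = 9.2, scale = 9.6+25.4/2 = 22.3).
Mode = β/(α+1) = 22.3/10.2 = 2.186.
Mean = β/(α−1) = 22.3/8.2 = 2.720.
This is the posterior mode — the MAP estimate.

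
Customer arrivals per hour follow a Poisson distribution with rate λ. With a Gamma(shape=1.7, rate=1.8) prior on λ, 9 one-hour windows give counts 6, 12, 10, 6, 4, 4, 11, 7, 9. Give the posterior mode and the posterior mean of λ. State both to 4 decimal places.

Σ counts = 69. Posterior: Gamma(shape = 1.7+69 = 70.7, rate = 1.8+9 = 10.8).
Mode = (α−1)/β = 69.7/10.8 = 6.4537.
Mean = α/β = 70.7/10.8 = 6.5463.
Mean > mode: the posterior has a right tail.

MAP = 6.4537, posterior mean = 6.5463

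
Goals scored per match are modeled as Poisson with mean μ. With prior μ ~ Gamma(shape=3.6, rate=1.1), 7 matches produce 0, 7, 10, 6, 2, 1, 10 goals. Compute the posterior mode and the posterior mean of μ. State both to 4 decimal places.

posterior mode = 4.7654, posterior mean = 4.8889

Σ counts = 36. Posterior: Gamma(shape = 3.6+36 = 39.6, rate = 1.1+7 = 8.1).
Mode = (α−1)/β = 38.6/8.1 = 4.7654.
Mean = α/β = 39.6/8.1 = 4.8889.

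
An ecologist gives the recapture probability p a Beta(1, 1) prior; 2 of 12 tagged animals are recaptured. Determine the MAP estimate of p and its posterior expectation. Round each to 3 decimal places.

MAP = 0.167; posterior mean = 0.214

Posterior: Beta(1+2, 1+10) = Beta(3, 11).
Mode = (3−1)/(3+11−2) = 2/12 = 0.167.
With a flat prior the MAP equals the MLE, 2/12.
Mean = 3/(3+11) = 3/14 = 0.214.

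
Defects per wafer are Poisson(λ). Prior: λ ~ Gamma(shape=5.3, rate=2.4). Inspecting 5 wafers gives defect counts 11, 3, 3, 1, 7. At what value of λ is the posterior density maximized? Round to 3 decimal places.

Σ counts = 25. Posterior: Gamma(shape = 5.3+25 = 30.3, rate = 2.4+5 = 7.4).
Mode = (α−1)/β = 29.3/7.4 = 3.959.
Mean = α/β = 30.3/7.4 = 4.095.
This is the posterior mode — the MAP estimate.

3.959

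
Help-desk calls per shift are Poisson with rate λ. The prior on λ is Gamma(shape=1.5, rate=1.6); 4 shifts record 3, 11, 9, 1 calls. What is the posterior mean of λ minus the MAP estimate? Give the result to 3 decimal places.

Σ counts = 24. Posterior: Gamma(shape = 1.5+24 = 25.5, rate = 1.6+4 = 5.6).
Mode = (α−1)/β = 24.5/5.6 = 4.375.
Mean = α/β = 25.5/5.6 = 4.554.
Difference = 4.554 − 4.375 = 0.179.
Mean > mode: the posterior has a right tail.

0.179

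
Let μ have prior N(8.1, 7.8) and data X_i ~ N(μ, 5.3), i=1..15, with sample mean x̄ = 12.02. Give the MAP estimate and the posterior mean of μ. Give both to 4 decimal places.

MAP = 11.8501; posterior mean = 11.8501

Posterior for μ is Normal. Precision-weighted mean: (1/7.8·8.1 + 15/5.3·12.02) / (1/7.8 + 15/5.3) = 11.8501.
A Normal posterior is symmetric, so mode = mean.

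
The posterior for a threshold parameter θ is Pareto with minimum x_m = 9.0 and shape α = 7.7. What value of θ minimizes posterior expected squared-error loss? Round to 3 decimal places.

10.343

The Pareto density is strictly decreasing on [x_m, ∞), so the mode is x_m = 9.000.
Mean = α·x_m/(α−1) = 7.7·9.0/6.7 = 10.343.
Squared-error loss ⇒ the optimal estimator is the posterior mean.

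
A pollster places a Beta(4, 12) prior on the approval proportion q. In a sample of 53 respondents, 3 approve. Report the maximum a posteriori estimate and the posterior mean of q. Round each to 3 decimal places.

MAP = 0.090; posterior mean = 0.101

Posterior: Beta(4+3, 12+50) = Beta(7, 62).
Mode = (7−1)/(7+62−2) = 6/67 = 0.090.
Mean = 7/(7+62) = 7/69 = 0.101.
Right-skewed posterior ⇒ mode < mean.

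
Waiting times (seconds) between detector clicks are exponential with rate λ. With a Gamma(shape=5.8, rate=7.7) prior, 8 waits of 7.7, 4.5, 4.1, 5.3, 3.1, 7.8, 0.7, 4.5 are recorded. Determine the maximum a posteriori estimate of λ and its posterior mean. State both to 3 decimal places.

MAP = 0.282, posterior mean = 0.304

Σ times = 37.7. Posterior: Gamma(shape = 5.8+8 = 13.8, rate = 7.7+37.7 = 45.4).
Mode = (α−1)/β = 12.8/45.4 = 0.282.
Mean = α/β = 13.8/45.4 = 0.304.
The posterior is right-skewed, so the mean exceeds the mode.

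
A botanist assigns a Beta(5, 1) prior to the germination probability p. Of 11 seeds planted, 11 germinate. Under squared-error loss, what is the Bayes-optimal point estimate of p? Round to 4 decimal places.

Posterior: Beta(5+11, 1+0) = Beta(16, 1).
Since β = 1 ≤ 1 and α > 1, the Beta density is monotone increasing on [0,1]; the mode is at 1.
Mean = 16/(16+1) = 0.9412.
Squared-error loss ⇒ the optimal estimator is the posterior mean.

0.9412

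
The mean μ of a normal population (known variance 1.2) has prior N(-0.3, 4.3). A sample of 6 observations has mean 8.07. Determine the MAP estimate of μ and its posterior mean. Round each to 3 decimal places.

Posterior for μ is Normal. Precision-weighted mean: (1/4.3·-0.3 + 6/1.2·8.07) / (1/4.3 + 6/1.2) = 7.698.
A Normal posterior is symmetric, so mode = mean.

MAP = 7.698; posterior mean = 7.698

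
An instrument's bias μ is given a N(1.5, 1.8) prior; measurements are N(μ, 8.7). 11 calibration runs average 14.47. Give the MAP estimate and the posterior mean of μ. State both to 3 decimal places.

MAP estimate = 10.511, posterior mean = 10.511

Posterior for μ is Normal. Precision-weighted mean: (1/1.8·1.5 + 11/8.7·14.47) / (1/1.8 + 11/8.7) = 10.511.
A Normal posterior is symmetric, so mode = mean.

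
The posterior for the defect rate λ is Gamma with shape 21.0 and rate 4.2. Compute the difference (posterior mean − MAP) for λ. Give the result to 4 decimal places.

0.2381

Mode = (α−1)/β = 20.0/4.2 = 4.7619.
Mean = α/β = 21.0/4.2 = 5.0000.
Difference = 5.0000 − 4.7619 = 0.2381.
Mean > mode: the posterior has a right tail.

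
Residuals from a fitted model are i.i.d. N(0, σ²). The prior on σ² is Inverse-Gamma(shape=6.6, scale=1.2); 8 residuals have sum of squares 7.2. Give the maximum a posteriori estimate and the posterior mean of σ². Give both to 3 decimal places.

Posterior: Inverse-Gamma(shape = 6.6+8/2 = 10.6, scale = 1.2+7.2/2 = 4.8).
Mode = β/(α+1) = 4.8/11.6 = 0.414.
Mean = β/(α−1) = 4.8/9.6 = 0.500.

maximum a posteriori estimate = 0.414, posterior mean = 0.500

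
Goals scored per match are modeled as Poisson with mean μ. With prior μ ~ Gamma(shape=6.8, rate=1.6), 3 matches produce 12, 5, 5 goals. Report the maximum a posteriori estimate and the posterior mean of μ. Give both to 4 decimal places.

MAP = 6.0435, posterior mean = 6.2609

Σ counts = 22. Posterior: Gamma(shape = 6.8+22 = 28.8, rate = 1.6+3 = 4.6).
Mode = (α−1)/β = 27.8/4.6 = 6.0435.
Mean = α/β = 28.8/4.6 = 6.2609.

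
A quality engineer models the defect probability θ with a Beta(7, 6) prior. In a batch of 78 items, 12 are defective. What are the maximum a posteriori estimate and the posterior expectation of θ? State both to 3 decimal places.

MAP = 0.202; posterior mean = 0.209

Posterior: Beta(7+12, 6+66) = Beta(19, 72).
Mode = (19−1)/(19+72−2) = 18/89 = 0.202.
Mean = 19/(19+72) = 19/91 = 0.209.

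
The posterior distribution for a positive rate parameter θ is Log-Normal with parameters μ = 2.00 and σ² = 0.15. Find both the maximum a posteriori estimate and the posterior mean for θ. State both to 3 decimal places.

Mode = exp(μ − σ²) = exp(1.85) = 6.360.
Mean = exp(μ + σ²/2) = exp(2.075) = 7.965.
Right-skewed posterior ⇒ mode < mean.

MAP = 6.360, posterior mean = 7.965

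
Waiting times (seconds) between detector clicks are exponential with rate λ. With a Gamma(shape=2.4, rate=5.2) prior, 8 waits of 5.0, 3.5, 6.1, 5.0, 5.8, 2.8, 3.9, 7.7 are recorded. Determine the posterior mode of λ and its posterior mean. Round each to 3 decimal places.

Σ times = 39.8. Posterior: Gamma(shape = 2.4+8 = 10.4, rate = 5.2+39.8 = 45.0).
Mode = (α−1)/β = 9.4/45.0 = 0.209.
Mean = α/β = 10.4/45.0 = 0.231.
The mean is pulled above the mode by the posterior's right skew.

MAP = 0.209, posterior mean = 0.231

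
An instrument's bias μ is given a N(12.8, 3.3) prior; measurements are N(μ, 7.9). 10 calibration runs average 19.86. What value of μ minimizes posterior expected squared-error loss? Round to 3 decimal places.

18.496

Posterior for μ is Normal. Precision-weighted mean: (1/3.3·12.8 + 10/7.9·19.86) / (1/3.3 + 10/7.9) = 18.496.
A Normal posterior is symmetric, so mode = mean.
Squared-error loss ⇒ the optimal estimator is the posterior mean.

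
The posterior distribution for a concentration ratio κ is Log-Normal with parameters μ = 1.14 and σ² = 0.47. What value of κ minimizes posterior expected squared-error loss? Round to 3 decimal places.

Mode = exp(μ − σ²) = exp(0.67) = 1.954.
Mean = exp(μ + σ²/2) = exp(1.375) = 3.955.
Squared-error loss ⇒ the optimal estimator is the posterior mean.

3.955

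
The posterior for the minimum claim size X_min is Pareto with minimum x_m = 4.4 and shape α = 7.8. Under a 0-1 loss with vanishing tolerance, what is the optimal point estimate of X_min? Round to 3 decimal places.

4.400

The Pareto density is strictly decreasing on [x_m, ∞), so the mode is x_m = 4.400.
Mean = α·x_m/(α−1) = 7.8·4.4/6.8 = 5.047.
This is the posterior mode — the MAP estimate.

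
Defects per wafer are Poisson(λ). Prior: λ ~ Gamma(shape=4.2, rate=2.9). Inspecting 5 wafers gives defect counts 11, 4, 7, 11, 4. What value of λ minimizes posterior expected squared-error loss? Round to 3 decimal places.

5.215

Σ counts = 37. Posterior: Gamma(shape = 4.2+37 = 41.2, rate = 2.9+5 = 7.9).
Mode = (α−1)/β = 40.2/7.9 = 5.089.
Mean = α/β = 41.2/7.9 = 5.215.
Squared-error loss ⇒ the optimal estimator is the posterior mean.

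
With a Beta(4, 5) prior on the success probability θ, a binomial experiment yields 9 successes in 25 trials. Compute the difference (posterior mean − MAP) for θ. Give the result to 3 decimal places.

0.007

Posterior: Beta(4+9, 5+16) = Beta(13, 21).
Mode = (13−1)/(13+21−2) = 12/32 = 0.375.
Mean = 13/(13+21) = 13/34 = 0.382.
Difference = 0.382 − 0.375 = 0.007.
Right-skewed posterior ⇒ mode < mean.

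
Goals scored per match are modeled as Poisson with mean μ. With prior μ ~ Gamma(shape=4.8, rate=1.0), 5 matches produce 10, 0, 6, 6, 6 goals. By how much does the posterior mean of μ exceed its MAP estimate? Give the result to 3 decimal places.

Σ counts = 28. Posterior: Gamma(shape = 4.8+28 = 32.8, rate = 1.0+5 = 6.0).
Mode = (α−1)/β = 31.8/6.0 = 5.300.
Mean = α/β = 32.8/6.0 = 5.467.
Difference = 5.467 − 5.300 = 0.167.
Mean > mode: the posterior has a right tail.

0.167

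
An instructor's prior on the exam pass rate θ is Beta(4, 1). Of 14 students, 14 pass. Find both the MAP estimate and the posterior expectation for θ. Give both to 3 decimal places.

Posterior: Beta(4+14, 1+0) = Beta(18, 1).
Since β = 1 ≤ 1 and α > 1, the Beta density is monotone increasing on [0,1]; the mode is at 1.
Mean = 18/(18+1) = 0.947.
Mode > mean: the posterior has a left tail.

MAP estimate = 1.000, posterior expectation = 0.947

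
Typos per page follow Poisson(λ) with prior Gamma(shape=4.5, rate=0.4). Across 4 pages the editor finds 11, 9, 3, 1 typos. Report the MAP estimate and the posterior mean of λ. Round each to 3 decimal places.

Σ counts = 24. Posterior: Gamma(shape = 4.5+24 = 28.5, rate = 0.4+4 = 4.4).
Mode = (α−1)/β = 27.5/4.4 = 6.250.
Mean = α/β = 28.5/4.4 = 6.477.

MAP: 6.250. Posterior mean: 6.477.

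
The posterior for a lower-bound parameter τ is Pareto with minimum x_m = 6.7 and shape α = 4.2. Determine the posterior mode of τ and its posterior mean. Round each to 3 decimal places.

posterior mode = 6.700, posterior mean = 8.794

The Pareto density is strictly decreasing on [x_m, ∞), so the mode is x_m = 6.700.
Mean = α·x_m/(α−1) = 4.2·6.7/3.2 = 8.794.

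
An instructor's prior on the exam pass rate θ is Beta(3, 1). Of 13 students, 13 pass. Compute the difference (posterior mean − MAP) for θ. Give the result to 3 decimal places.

Posterior: Beta(3+13, 1+0) = Beta(16, 1).
Since β = 1 ≤ 1 and α > 1, the Beta density is monotone increasing on [0,1]; the mode is at 1.
Mean = 16/(16+1) = 0.941.
Difference = 0.941 − 1.000 = -0.059.
Left-skewed posterior ⇒ mean < mode.

-0.059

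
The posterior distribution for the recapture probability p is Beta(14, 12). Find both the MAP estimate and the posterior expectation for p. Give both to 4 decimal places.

Mode = (14−1)/(14+12−2) = 13/24 = 0.5417.
Mean = 14/(14+12) = 14/26 = 0.5385.

MAP = 0.5417, posterior mean = 0.5385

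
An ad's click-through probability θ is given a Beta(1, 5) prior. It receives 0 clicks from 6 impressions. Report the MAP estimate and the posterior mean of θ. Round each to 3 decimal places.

MAP: 0.000. Posterior mean: 0.083.

Posterior: Beta(1+0, 5+6) = Beta(1, 11).
Since α = 1 ≤ 1 and β > 1, the Beta density is monotone decreasing on [0,1]; the mode is at 0.
Mean = 1/(1+11) = 0.083.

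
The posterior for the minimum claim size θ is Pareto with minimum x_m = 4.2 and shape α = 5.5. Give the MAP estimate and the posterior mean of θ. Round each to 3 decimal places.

MAP = 4.200, posterior mean = 5.133

The Pareto density is strictly decreasing on [x_m, ∞), so the mode is x_m = 4.200.
Mean = α·x_m/(α−1) = 5.5·4.2/4.5 = 5.133.
The posterior is right-skewed, so the mean exceeds the mode.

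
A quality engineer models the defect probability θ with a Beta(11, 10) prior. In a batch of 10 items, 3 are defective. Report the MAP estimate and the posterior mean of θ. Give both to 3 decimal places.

Posterior: Beta(11+3, 10+7) = Beta(14, 17).
Mode = (14−1)/(14+17−2) = 13/29 = 0.448.
Mean = 14/(14+17) = 14/31 = 0.452.
Right-skewed posterior ⇒ mode < mean.

MAP: 0.448. Posterior mean: 0.452.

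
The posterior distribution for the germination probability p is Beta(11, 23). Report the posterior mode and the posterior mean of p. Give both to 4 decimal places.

Mode = (11−1)/(11+23−2) = 10/32 = 0.3125.
Mean = 11/(11+23) = 11/34 = 0.3235.
The mean is pulled above the mode by the posterior's right skew.

MAP = 0.3125, posterior mean = 0.3235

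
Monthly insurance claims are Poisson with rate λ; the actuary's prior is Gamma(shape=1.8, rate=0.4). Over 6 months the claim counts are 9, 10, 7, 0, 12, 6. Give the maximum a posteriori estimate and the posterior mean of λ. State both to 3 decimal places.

maximum a posteriori estimate = 7.000, posterior mean = 7.156

Σ counts = 44. Posterior: Gamma(shape = 1.8+44 = 45.8, rate = 0.4+6 = 6.4).
Mode = (α−1)/β = 44.8/6.4 = 7.000.
Mean = α/β = 45.8/6.4 = 7.156.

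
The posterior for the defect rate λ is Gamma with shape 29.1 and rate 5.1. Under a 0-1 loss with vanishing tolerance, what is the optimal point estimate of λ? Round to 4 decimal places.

Mode = (α−1)/β = 28.1/5.1 = 5.5098.
Mean = α/β = 29.1/5.1 = 5.7059.
This is the posterior mode — the MAP estimate.

5.5098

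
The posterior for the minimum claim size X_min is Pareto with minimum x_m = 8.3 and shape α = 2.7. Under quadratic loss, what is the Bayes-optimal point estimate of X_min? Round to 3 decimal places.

13.182

The Pareto density is strictly decreasing on [x_m, ∞), so the mode is x_m = 8.300.
Mean = α·x_m/(α−1) = 2.7·8.3/1.7 = 13.182.
Quadratic loss ⇒ the optimal estimator is the posterior mean.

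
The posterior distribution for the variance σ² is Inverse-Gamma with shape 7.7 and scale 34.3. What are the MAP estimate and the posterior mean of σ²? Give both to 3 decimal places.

σ²_MAP = 3.943, E[σ²|data] = 5.119

Mode = β/(α+1) = 34.3/8.7 = 3.943.
Mean = β/(α−1) = 34.3/6.7 = 5.119.
Mean > mode: the posterior has a right tail.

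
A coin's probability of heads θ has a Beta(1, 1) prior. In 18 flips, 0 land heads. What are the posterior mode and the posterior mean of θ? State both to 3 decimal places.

θ_MAP = 0.000, E[θ|data] = 0.050

Posterior: Beta(1+0, 1+18) = Beta(1, 19).
Since α = 1 ≤ 1 and β > 1, the Beta density is monotone decreasing on [0,1]; the mode is at 0.
Mean = 1/(1+19) = 0.050.
The posterior is right-skewed, so the mean exceeds the mode.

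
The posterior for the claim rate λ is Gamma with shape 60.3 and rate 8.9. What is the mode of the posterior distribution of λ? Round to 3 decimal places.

6.663

Mode = (α−1)/β = 59.3/8.9 = 6.663.
Mean = α/β = 60.3/8.9 = 6.775.
This is the posterior mode — the MAP estimate.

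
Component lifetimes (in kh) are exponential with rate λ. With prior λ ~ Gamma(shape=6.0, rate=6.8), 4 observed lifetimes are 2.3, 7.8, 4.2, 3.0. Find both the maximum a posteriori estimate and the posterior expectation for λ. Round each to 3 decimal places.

Σ times = 17.3. Posterior: Gamma(shape = 6.0+4 = 10.0, rate = 6.8+17.3 = 24.1).
Mode = (α−1)/β = 9.0/24.1 = 0.373.
Mean = α/β = 10.0/24.1 = 0.415.
Right-skewed posterior ⇒ mode < mean.

MAP = 0.373; posterior mean = 0.415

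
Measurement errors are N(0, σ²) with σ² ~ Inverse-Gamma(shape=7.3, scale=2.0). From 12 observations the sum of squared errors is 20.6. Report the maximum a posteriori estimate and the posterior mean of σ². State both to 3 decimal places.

Posterior: Inverse-Gamma(shape = 7.3+12/2 = 13.3, scale = 2.0+20.6/2 = 12.3).
Mode = β/(α+1) = 12.3/14.3 = 0.860.
Mean = β/(α−1) = 12.3/12.3 = 1.000.

MAP: 0.860. Posterior mean: 1.000.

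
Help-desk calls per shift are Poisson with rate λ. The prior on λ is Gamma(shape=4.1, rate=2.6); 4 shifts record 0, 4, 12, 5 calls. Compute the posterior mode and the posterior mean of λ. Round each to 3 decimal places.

Σ counts = 21. Posterior: Gamma(shape = 4.1+21 = 25.1, rate = 2.6+4 = 6.6).
Mode = (α−1)/β = 24.1/6.6 = 3.652.
Mean = α/β = 25.1/6.6 = 3.803.

MAP = 3.652; posterior mean = 3.803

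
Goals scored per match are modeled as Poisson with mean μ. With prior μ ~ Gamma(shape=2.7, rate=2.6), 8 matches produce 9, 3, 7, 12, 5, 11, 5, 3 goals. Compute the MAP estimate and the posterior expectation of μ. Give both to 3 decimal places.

MAP estimate = 5.349, posterior expectation = 5.443

Σ counts = 55. Posterior: Gamma(shape = 2.7+55 = 57.7, rate = 2.6+8 = 10.6).
Mode = (α−1)/β = 56.7/10.6 = 5.349.
Mean = α/β = 57.7/10.6 = 5.443.
The posterior is right-skewed, so the mean exceeds the mode.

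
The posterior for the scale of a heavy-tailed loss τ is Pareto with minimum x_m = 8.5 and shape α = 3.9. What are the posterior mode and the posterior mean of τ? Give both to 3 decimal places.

The Pareto density is strictly decreasing on [x_m, ∞), so the mode is x_m = 8.500.
Mean = α·x_m/(α−1) = 3.9·8.5/2.9 = 11.431.
Mean > mode: the posterior has a right tail.

τ_MAP = 8.500, E[τ|data] = 11.431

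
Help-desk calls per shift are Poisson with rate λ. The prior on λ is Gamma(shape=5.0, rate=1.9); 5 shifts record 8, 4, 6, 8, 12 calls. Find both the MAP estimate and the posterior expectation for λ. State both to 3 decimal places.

MAP = 6.087, posterior mean = 6.232

Σ counts = 38. Posterior: Gamma(shape = 5.0+38 = 43.0, rate = 1.9+5 = 6.9).
Mode = (α−1)/β = 42.0/6.9 = 6.087.
Mean = α/β = 43.0/6.9 = 6.232.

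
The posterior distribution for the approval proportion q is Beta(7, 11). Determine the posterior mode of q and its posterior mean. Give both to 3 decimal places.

Mode = (7−1)/(7+11−2) = 6/16 = 0.375.
Mean = 7/(7+11) = 7/18 = 0.389.
Right-skewed posterior ⇒ mode < mean.

MAP = 0.375; posterior mean = 0.389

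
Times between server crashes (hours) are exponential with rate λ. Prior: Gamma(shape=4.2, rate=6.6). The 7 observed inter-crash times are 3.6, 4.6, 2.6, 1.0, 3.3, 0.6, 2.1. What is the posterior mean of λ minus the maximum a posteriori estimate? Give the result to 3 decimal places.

Σ times = 17.8. Posterior: Gamma(shape = 4.2+7 = 11.2, rate = 6.6+17.8 = 24.4).
Mode = (α−1)/β = 10.2/24.4 = 0.418.
Mean = α/β = 11.2/24.4 = 0.459.
Difference = 0.459 − 0.418 = 0.041.

0.041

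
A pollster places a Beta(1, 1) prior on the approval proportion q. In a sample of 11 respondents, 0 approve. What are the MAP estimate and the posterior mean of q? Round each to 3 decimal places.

q_MAP = 0.000, E[q|data] = 0.077

Posterior: Beta(1+0, 1+11) = Beta(1, 12).
Since α = 1 ≤ 1 and β > 1, the Beta density is monotone decreasing on [0,1]; the mode is at 0.
Mean = 1/(1+12) = 0.077.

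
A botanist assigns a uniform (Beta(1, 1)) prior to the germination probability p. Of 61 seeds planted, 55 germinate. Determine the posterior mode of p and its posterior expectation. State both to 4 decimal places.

Posterior: Beta(1+55, 1+6) = Beta(56, 7).
Mode = (56−1)/(56+7−2) = 55/61 = 0.9016.
With a flat prior the MAP equals the MLE, 55/61.
Mean = 56/(56+7) = 56/63 = 0.8889.
The posterior is left-skewed, so the mode exceeds the mean.

p_MAP = 0.9016, E[p|data] = 0.8889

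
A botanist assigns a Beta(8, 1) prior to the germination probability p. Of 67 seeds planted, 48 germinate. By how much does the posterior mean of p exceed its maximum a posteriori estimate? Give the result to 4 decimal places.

Posterior: Beta(8+48, 1+19) = Beta(56, 20).
Mode = (56−1)/(56+20−2) = 55/74 = 0.7432.
Mean = 56/(56+20) = 56/76 = 0.7368.
Difference = 0.7368 − 0.7432 = -0.0064.
The posterior is left-skewed, so the mode exceeds the mean.

-0.0064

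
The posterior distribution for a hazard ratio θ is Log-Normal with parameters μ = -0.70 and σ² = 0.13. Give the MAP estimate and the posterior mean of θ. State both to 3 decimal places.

Mode = exp(μ − σ²) = exp(-0.83) = 0.436.
Mean = exp(μ + σ²/2) = exp(-0.635) = 0.530.
Mean > mode: the posterior has a right tail.

MAP estimate = 0.436, posterior mean = 0.530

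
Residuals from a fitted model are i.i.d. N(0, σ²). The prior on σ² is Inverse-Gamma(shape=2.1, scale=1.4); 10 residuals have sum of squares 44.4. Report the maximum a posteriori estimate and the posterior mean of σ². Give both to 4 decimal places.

maximum a posteriori estimate = 2.9136, posterior mean = 3.8689

Posterior: Inverse-Gamma(shape = 2.1+10/2 = 7.1, scale = 1.4+44.4/2 = 23.6).
Mode = β/(α+1) = 23.6/8.1 = 2.9136.
Mean = β/(α−1) = 23.6/6.1 = 3.8689.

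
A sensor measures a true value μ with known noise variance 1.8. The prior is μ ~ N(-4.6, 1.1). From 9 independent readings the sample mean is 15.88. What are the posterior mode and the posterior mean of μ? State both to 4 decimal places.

Posterior for μ is Normal. Precision-weighted mean: (1/1.1·-4.6 + 9/1.8·15.88) / (1/1.1 + 9/1.8) = 12.7292.
A Normal posterior is symmetric, so mode = mean.

μ_MAP = 12.7292, E[μ|data] = 12.7292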